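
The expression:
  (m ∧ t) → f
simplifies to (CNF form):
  f ∨ ¬m ∨ ¬t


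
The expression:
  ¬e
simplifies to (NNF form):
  ¬e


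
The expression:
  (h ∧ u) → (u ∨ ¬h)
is always true.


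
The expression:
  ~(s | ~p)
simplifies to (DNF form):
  p & ~s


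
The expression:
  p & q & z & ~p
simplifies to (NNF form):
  False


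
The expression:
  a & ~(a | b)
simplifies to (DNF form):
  False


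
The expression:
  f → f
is always true.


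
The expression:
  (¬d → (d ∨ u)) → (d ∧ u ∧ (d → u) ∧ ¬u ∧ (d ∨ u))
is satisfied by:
  {u: False, d: False}


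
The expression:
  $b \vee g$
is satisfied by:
  {b: True, g: True}
  {b: True, g: False}
  {g: True, b: False}


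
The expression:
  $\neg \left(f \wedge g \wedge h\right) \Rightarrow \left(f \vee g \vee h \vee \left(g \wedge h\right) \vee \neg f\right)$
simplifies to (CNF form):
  $\text{True}$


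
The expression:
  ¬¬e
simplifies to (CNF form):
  e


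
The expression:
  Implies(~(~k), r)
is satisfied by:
  {r: True, k: False}
  {k: False, r: False}
  {k: True, r: True}


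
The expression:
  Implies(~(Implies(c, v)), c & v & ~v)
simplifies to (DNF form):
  v | ~c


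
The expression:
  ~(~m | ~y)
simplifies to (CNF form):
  m & y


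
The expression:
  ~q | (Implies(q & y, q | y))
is always true.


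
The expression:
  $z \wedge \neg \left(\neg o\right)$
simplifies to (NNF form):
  $o \wedge z$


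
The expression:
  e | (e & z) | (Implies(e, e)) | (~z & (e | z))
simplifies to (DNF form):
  True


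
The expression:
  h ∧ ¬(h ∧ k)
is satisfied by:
  {h: True, k: False}


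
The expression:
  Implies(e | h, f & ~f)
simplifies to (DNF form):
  ~e & ~h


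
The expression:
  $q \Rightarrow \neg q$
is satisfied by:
  {q: False}


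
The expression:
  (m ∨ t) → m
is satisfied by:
  {m: True, t: False}
  {t: False, m: False}
  {t: True, m: True}


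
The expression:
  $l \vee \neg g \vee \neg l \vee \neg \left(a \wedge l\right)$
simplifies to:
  $\text{True}$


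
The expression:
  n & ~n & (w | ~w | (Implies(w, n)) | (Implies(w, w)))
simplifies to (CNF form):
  False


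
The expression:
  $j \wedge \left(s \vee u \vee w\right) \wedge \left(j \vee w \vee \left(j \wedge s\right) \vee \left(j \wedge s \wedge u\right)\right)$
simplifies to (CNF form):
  $j \wedge \left(s \vee u \vee w\right)$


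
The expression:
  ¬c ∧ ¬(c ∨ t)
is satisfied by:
  {t: False, c: False}


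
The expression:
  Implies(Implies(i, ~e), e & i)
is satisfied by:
  {i: True, e: True}


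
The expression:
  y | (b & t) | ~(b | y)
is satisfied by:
  {y: True, t: True, b: False}
  {y: True, t: False, b: False}
  {t: True, y: False, b: False}
  {y: False, t: False, b: False}
  {y: True, b: True, t: True}
  {y: True, b: True, t: False}
  {b: True, t: True, y: False}


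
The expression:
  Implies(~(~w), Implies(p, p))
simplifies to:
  True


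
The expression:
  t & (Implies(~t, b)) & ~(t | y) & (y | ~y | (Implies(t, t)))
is never true.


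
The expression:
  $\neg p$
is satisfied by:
  {p: False}


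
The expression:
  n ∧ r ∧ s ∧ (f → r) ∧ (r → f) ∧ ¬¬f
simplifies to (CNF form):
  f ∧ n ∧ r ∧ s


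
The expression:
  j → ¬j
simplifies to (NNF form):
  ¬j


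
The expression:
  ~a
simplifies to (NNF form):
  ~a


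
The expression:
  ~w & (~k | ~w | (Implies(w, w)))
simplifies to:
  ~w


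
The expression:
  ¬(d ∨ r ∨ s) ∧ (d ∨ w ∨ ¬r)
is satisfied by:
  {d: False, r: False, s: False}


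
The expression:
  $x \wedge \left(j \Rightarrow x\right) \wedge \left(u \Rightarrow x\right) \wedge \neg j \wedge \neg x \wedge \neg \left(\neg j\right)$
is never true.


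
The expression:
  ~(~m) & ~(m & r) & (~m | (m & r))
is never true.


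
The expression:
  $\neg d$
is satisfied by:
  {d: False}


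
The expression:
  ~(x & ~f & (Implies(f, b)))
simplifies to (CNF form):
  f | ~x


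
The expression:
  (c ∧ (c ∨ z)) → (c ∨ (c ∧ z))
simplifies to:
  True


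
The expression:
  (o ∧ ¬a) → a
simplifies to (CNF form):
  a ∨ ¬o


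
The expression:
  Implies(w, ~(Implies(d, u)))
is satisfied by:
  {d: True, w: False, u: False}
  {d: False, w: False, u: False}
  {u: True, d: True, w: False}
  {u: True, d: False, w: False}
  {w: True, d: True, u: False}


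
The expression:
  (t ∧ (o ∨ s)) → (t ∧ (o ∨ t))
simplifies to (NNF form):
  True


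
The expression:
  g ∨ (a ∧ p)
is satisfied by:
  {g: True, p: True, a: True}
  {g: True, p: True, a: False}
  {g: True, a: True, p: False}
  {g: True, a: False, p: False}
  {p: True, a: True, g: False}


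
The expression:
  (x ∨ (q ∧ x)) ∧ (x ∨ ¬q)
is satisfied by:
  {x: True}


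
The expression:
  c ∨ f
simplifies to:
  c ∨ f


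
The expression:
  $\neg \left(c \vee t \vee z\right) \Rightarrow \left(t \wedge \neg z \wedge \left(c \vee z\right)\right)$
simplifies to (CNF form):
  $c \vee t \vee z$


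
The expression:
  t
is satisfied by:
  {t: True}


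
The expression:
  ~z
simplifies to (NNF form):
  ~z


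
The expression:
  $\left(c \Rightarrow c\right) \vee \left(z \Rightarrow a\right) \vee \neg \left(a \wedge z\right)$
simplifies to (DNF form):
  $\text{True}$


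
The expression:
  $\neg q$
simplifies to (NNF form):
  $\neg q$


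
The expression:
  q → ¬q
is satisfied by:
  {q: False}


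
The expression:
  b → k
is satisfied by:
  {k: True, b: False}
  {b: False, k: False}
  {b: True, k: True}


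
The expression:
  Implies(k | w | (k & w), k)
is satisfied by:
  {k: True, w: False}
  {w: False, k: False}
  {w: True, k: True}


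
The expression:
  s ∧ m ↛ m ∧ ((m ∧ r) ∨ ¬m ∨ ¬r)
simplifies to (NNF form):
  False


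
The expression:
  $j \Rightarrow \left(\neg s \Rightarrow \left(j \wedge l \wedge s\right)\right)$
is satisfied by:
  {s: True, j: False}
  {j: False, s: False}
  {j: True, s: True}


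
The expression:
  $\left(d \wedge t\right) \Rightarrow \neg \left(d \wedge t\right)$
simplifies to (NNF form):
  $\neg d \vee \neg t$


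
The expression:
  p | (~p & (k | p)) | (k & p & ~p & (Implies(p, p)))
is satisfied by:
  {k: True, p: True}
  {k: True, p: False}
  {p: True, k: False}


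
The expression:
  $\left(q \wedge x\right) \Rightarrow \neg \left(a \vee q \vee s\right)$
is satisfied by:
  {q: False, x: False}
  {x: True, q: False}
  {q: True, x: False}


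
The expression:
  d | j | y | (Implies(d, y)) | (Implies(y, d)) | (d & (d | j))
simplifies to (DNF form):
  True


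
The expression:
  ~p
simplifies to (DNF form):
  ~p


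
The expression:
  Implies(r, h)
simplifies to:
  h | ~r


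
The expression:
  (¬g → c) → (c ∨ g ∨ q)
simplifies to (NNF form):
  True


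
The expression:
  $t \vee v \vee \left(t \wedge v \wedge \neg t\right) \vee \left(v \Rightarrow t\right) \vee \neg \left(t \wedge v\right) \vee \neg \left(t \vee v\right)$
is always true.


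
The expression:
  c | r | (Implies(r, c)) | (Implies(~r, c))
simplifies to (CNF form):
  True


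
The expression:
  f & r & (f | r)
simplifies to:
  f & r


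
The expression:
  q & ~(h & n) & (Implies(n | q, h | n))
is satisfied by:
  {n: True, q: True, h: False}
  {h: True, q: True, n: False}


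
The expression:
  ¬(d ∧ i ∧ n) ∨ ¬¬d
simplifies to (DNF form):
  True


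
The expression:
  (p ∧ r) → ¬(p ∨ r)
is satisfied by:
  {p: False, r: False}
  {r: True, p: False}
  {p: True, r: False}


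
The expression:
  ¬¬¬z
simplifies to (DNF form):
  ¬z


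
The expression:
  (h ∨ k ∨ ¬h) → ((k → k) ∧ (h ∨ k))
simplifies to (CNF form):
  h ∨ k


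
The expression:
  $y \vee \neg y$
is always true.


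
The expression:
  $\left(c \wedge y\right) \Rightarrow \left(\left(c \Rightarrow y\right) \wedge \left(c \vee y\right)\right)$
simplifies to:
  $\text{True}$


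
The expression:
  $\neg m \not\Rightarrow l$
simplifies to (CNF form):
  $\neg l \wedge \neg m$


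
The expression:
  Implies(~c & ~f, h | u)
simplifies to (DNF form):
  c | f | h | u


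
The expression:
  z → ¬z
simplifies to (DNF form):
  ¬z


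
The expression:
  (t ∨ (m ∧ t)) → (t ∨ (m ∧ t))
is always true.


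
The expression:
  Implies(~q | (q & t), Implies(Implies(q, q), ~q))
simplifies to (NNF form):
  ~q | ~t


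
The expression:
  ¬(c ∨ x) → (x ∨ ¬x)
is always true.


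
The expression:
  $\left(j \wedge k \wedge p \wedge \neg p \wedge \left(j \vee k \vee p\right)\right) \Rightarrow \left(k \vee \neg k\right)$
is always true.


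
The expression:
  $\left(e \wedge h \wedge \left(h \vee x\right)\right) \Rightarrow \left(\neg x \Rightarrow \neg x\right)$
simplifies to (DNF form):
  $\text{True}$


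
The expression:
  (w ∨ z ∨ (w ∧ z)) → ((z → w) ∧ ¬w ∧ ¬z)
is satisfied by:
  {w: False, z: False}


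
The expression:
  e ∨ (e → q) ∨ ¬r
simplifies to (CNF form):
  True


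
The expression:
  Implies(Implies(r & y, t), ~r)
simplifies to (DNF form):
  ~r | (y & ~t)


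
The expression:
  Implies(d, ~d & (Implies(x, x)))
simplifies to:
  ~d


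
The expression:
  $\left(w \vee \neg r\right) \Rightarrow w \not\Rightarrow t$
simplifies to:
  $\left(r \wedge \neg w\right) \vee \left(w \wedge \neg t\right)$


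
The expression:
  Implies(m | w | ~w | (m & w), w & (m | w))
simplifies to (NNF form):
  w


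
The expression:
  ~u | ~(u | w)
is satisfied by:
  {u: False}


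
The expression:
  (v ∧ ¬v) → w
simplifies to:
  True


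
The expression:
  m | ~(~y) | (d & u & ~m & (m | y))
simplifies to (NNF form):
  m | y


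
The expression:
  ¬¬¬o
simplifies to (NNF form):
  ¬o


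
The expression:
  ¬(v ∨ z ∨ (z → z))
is never true.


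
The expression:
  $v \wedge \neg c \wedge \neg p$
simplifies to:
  $v \wedge \neg c \wedge \neg p$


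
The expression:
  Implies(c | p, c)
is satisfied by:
  {c: True, p: False}
  {p: False, c: False}
  {p: True, c: True}


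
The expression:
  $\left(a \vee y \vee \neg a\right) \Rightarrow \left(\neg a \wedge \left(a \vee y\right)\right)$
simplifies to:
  $y \wedge \neg a$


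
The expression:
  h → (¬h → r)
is always true.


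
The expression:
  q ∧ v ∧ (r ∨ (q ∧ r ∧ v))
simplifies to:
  q ∧ r ∧ v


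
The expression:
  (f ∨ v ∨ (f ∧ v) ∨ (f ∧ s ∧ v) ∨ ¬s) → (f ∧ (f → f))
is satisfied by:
  {s: True, f: True, v: False}
  {f: True, v: False, s: False}
  {s: True, f: True, v: True}
  {f: True, v: True, s: False}
  {s: True, v: False, f: False}


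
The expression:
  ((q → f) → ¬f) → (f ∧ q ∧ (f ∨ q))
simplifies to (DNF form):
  f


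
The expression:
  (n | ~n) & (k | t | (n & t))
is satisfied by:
  {k: True, t: True}
  {k: True, t: False}
  {t: True, k: False}


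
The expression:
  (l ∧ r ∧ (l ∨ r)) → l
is always true.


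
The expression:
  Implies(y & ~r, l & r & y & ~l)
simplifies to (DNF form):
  r | ~y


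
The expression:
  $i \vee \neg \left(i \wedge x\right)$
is always true.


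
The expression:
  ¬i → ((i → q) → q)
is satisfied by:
  {i: True, q: True}
  {i: True, q: False}
  {q: True, i: False}


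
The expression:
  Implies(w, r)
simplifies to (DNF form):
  r | ~w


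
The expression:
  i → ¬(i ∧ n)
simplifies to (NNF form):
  ¬i ∨ ¬n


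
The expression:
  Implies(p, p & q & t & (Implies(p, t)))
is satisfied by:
  {t: True, q: True, p: False}
  {t: True, q: False, p: False}
  {q: True, t: False, p: False}
  {t: False, q: False, p: False}
  {t: True, p: True, q: True}


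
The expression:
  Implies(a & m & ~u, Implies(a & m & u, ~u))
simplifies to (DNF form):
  True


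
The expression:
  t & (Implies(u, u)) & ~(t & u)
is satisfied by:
  {t: True, u: False}


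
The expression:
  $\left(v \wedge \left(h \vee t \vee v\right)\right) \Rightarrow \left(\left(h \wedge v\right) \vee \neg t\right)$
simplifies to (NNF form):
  $h \vee \neg t \vee \neg v$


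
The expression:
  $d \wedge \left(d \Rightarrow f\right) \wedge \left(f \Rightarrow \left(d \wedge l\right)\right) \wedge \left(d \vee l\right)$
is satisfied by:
  {d: True, f: True, l: True}


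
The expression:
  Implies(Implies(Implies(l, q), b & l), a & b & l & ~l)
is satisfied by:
  {q: True, l: False, b: False}
  {q: False, l: False, b: False}
  {b: True, q: True, l: False}
  {b: True, q: False, l: False}
  {l: True, q: True, b: False}


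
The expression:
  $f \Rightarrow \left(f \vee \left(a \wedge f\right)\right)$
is always true.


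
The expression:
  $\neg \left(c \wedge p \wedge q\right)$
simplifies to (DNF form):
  $\neg c \vee \neg p \vee \neg q$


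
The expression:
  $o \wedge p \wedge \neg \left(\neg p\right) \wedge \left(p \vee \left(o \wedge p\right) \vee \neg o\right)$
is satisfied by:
  {p: True, o: True}


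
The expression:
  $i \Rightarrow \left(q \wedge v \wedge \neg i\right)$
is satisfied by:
  {i: False}


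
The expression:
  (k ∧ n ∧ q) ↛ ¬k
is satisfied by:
  {n: True, q: True, k: True}


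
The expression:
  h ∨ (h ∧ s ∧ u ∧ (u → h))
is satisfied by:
  {h: True}


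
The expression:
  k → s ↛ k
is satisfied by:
  {k: False}


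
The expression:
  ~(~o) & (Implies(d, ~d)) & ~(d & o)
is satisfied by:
  {o: True, d: False}


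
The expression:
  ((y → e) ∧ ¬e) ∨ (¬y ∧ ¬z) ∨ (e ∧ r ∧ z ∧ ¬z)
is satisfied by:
  {y: False, e: False, z: False}
  {z: True, y: False, e: False}
  {e: True, y: False, z: False}


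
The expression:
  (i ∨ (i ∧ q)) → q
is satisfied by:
  {q: True, i: False}
  {i: False, q: False}
  {i: True, q: True}


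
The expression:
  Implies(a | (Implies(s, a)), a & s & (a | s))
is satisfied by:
  {s: True}


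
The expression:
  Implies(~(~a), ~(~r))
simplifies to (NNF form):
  r | ~a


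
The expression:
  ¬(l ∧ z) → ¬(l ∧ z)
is always true.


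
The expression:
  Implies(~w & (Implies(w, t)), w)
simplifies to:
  w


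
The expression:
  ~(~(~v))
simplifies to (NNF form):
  ~v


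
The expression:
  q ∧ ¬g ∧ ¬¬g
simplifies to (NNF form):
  False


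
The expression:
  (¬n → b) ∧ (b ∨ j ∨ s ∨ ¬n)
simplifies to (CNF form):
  (b ∨ n) ∧ (b ∨ j ∨ n) ∧ (b ∨ j ∨ s) ∧ (b ∨ n ∨ s)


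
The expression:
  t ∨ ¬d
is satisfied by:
  {t: True, d: False}
  {d: False, t: False}
  {d: True, t: True}


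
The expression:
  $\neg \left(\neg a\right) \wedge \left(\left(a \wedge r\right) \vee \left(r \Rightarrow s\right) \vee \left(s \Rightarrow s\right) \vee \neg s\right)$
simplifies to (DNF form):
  $a$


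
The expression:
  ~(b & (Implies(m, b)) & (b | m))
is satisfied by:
  {b: False}


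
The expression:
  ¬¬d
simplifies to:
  d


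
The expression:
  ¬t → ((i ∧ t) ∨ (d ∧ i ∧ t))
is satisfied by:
  {t: True}


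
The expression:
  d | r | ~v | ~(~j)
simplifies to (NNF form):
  d | j | r | ~v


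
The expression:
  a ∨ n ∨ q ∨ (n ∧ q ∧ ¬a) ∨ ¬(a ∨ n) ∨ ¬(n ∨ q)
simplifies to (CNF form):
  True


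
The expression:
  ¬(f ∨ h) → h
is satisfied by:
  {h: True, f: True}
  {h: True, f: False}
  {f: True, h: False}


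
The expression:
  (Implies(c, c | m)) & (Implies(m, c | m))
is always true.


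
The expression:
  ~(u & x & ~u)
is always true.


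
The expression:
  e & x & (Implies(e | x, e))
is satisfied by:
  {e: True, x: True}


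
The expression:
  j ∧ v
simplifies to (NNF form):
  j ∧ v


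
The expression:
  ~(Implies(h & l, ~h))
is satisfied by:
  {h: True, l: True}


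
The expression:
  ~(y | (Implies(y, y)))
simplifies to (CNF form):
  False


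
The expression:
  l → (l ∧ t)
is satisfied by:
  {t: True, l: False}
  {l: False, t: False}
  {l: True, t: True}


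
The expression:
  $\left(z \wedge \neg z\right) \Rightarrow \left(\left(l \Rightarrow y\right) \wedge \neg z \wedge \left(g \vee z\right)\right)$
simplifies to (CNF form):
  $\text{True}$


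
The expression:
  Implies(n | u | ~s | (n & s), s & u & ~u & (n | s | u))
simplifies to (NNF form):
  s & ~n & ~u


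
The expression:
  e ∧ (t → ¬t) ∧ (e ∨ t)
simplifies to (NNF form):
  e ∧ ¬t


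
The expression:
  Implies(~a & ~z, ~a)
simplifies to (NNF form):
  True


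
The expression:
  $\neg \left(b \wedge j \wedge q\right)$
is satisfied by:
  {q: False, b: False, j: False}
  {j: True, q: False, b: False}
  {b: True, q: False, j: False}
  {j: True, b: True, q: False}
  {q: True, j: False, b: False}
  {j: True, q: True, b: False}
  {b: True, q: True, j: False}


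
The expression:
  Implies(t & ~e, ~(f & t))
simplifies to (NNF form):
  e | ~f | ~t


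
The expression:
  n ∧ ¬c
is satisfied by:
  {n: True, c: False}


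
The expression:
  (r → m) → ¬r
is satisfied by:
  {m: False, r: False}
  {r: True, m: False}
  {m: True, r: False}


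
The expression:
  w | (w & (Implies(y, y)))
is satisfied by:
  {w: True}


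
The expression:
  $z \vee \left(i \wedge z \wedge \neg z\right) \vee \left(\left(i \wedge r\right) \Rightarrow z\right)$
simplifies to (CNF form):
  $z \vee \neg i \vee \neg r$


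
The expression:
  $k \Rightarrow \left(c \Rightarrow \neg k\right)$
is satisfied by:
  {k: False, c: False}
  {c: True, k: False}
  {k: True, c: False}


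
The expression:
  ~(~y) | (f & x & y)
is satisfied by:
  {y: True}


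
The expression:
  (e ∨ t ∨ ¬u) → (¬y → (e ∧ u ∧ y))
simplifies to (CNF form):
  (u ∨ y) ∧ (y ∨ ¬e) ∧ (y ∨ ¬t)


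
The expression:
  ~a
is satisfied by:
  {a: False}


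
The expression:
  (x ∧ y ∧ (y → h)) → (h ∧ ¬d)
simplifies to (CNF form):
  ¬d ∨ ¬h ∨ ¬x ∨ ¬y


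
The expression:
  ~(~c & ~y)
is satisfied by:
  {y: True, c: True}
  {y: True, c: False}
  {c: True, y: False}


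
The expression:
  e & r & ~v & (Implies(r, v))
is never true.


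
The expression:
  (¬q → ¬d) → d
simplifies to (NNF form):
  d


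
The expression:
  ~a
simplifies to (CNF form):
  ~a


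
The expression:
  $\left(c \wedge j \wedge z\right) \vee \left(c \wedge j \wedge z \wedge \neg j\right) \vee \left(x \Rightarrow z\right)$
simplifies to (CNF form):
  $z \vee \neg x$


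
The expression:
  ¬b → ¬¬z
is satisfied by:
  {b: True, z: True}
  {b: True, z: False}
  {z: True, b: False}


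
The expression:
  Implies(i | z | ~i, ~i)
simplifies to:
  ~i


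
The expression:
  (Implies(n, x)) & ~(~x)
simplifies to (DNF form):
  x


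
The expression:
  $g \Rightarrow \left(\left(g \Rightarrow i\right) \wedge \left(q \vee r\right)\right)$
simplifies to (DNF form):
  $\left(i \wedge q\right) \vee \left(i \wedge r\right) \vee \neg g$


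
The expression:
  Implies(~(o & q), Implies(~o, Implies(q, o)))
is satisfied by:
  {o: True, q: False}
  {q: False, o: False}
  {q: True, o: True}


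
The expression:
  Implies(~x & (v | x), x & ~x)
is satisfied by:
  {x: True, v: False}
  {v: False, x: False}
  {v: True, x: True}


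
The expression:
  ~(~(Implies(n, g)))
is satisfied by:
  {g: True, n: False}
  {n: False, g: False}
  {n: True, g: True}


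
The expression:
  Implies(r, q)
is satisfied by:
  {q: True, r: False}
  {r: False, q: False}
  {r: True, q: True}


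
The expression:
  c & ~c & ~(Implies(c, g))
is never true.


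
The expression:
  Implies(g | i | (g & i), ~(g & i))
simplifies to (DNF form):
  ~g | ~i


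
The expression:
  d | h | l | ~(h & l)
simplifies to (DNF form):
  True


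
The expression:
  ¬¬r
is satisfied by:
  {r: True}


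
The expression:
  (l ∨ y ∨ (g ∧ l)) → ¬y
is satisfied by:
  {y: False}


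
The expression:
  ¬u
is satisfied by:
  {u: False}


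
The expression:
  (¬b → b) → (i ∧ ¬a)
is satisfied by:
  {i: True, a: False, b: False}
  {a: False, b: False, i: False}
  {i: True, a: True, b: False}
  {a: True, i: False, b: False}
  {b: True, i: True, a: False}


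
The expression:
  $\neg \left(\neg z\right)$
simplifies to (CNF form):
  $z$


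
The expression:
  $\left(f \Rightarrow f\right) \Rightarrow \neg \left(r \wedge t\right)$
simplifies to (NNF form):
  $\neg r \vee \neg t$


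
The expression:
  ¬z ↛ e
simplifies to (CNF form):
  e ∨ ¬z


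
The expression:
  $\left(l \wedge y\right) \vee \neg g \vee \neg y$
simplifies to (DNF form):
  $l \vee \neg g \vee \neg y$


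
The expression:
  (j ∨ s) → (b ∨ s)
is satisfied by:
  {b: True, s: True, j: False}
  {b: True, s: False, j: False}
  {s: True, b: False, j: False}
  {b: False, s: False, j: False}
  {j: True, b: True, s: True}
  {j: True, b: True, s: False}
  {j: True, s: True, b: False}


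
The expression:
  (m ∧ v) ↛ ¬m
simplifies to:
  m ∧ v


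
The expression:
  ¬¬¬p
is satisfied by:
  {p: False}


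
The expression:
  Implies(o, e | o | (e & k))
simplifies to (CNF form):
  True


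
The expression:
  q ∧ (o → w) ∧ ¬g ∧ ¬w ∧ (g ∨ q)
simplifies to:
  q ∧ ¬g ∧ ¬o ∧ ¬w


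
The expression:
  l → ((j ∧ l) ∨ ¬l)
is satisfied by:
  {j: True, l: False}
  {l: False, j: False}
  {l: True, j: True}


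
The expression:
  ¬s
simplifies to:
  ¬s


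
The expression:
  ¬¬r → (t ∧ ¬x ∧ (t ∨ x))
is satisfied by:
  {t: True, x: False, r: False}
  {x: False, r: False, t: False}
  {t: True, x: True, r: False}
  {x: True, t: False, r: False}
  {r: True, t: True, x: False}


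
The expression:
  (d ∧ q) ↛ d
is never true.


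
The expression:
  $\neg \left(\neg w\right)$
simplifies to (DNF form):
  $w$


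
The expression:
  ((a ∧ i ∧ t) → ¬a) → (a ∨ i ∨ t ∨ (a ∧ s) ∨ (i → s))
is always true.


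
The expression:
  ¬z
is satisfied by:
  {z: False}


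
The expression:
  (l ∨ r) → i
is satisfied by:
  {i: True, l: False, r: False}
  {i: True, r: True, l: False}
  {i: True, l: True, r: False}
  {i: True, r: True, l: True}
  {r: False, l: False, i: False}


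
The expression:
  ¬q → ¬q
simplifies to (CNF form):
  True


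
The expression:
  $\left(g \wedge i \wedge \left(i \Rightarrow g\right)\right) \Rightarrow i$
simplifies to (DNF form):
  $\text{True}$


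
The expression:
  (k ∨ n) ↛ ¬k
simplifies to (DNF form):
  k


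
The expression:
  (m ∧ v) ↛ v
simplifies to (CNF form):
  False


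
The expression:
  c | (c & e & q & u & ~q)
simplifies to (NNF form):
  c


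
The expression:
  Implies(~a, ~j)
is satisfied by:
  {a: True, j: False}
  {j: False, a: False}
  {j: True, a: True}


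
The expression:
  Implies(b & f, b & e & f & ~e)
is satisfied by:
  {b: False, f: False}
  {f: True, b: False}
  {b: True, f: False}


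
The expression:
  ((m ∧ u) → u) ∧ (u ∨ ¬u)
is always true.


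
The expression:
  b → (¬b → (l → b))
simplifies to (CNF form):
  True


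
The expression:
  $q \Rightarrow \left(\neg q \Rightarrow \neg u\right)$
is always true.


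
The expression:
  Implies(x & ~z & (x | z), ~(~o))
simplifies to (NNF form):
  o | z | ~x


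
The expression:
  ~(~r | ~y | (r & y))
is never true.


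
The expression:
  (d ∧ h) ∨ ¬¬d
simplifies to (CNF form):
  d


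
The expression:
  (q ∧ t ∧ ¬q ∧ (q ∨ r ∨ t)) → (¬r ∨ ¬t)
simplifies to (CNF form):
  True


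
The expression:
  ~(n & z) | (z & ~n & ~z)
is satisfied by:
  {z: False, n: False}
  {n: True, z: False}
  {z: True, n: False}


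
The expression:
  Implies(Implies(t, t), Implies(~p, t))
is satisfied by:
  {t: True, p: True}
  {t: True, p: False}
  {p: True, t: False}


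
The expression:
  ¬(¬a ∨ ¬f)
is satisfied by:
  {a: True, f: True}


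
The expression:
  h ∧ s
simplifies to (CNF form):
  h ∧ s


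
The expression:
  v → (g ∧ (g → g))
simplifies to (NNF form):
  g ∨ ¬v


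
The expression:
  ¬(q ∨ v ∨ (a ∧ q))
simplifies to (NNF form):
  ¬q ∧ ¬v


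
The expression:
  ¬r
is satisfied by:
  {r: False}


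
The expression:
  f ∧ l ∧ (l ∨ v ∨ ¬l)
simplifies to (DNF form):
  f ∧ l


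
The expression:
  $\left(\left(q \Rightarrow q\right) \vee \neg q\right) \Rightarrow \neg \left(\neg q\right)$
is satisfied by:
  {q: True}


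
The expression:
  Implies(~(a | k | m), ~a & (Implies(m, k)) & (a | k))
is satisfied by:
  {a: True, k: True, m: True}
  {a: True, k: True, m: False}
  {a: True, m: True, k: False}
  {a: True, m: False, k: False}
  {k: True, m: True, a: False}
  {k: True, m: False, a: False}
  {m: True, k: False, a: False}


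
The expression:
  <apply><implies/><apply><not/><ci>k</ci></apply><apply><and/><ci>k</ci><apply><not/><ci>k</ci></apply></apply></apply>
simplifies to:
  <ci>k</ci>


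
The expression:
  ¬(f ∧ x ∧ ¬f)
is always true.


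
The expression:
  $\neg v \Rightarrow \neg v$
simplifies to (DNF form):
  $\text{True}$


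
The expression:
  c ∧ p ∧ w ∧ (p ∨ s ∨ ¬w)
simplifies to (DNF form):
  c ∧ p ∧ w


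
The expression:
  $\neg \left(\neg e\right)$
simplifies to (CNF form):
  $e$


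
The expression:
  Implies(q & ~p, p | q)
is always true.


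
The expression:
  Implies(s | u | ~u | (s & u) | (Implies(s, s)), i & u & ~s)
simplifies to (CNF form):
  i & u & ~s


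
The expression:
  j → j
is always true.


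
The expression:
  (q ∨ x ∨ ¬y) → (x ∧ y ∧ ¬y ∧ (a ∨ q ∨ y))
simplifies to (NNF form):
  y ∧ ¬q ∧ ¬x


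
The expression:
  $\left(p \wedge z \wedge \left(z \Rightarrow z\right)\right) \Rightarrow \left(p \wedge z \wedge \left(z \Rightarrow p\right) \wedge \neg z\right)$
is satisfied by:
  {p: False, z: False}
  {z: True, p: False}
  {p: True, z: False}


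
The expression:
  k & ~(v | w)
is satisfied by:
  {k: True, v: False, w: False}


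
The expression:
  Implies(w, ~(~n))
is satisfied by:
  {n: True, w: False}
  {w: False, n: False}
  {w: True, n: True}


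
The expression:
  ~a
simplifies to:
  ~a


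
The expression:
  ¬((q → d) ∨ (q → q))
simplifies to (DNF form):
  False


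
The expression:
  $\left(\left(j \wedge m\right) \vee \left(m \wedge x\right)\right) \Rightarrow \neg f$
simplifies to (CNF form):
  $\left(\neg f \vee \neg j \vee \neg m\right) \wedge \left(\neg f \vee \neg m \vee \neg x\right)$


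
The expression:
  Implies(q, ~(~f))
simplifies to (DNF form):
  f | ~q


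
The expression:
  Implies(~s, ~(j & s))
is always true.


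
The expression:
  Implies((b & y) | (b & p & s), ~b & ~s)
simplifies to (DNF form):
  ~b | (~p & ~y) | (~s & ~y)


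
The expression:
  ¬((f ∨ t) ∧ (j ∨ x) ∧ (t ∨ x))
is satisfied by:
  {j: False, f: False, t: False, x: False}
  {f: True, x: False, j: False, t: False}
  {j: True, x: False, f: False, t: False}
  {f: True, j: True, x: False, t: False}
  {x: True, j: False, f: False, t: False}
  {x: True, j: True, f: False, t: False}
  {t: True, x: False, j: False, f: False}
  {t: True, f: True, x: False, j: False}


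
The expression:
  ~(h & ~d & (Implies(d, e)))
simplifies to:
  d | ~h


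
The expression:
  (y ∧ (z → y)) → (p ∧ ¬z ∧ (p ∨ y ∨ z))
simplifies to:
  (p ∧ ¬z) ∨ ¬y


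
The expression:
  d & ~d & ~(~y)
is never true.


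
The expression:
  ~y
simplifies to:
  ~y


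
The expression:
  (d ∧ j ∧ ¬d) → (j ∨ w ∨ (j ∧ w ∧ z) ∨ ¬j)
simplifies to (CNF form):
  True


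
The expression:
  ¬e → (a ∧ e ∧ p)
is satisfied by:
  {e: True}


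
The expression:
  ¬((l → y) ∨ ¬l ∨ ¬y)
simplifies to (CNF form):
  False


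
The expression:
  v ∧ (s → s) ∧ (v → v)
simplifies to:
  v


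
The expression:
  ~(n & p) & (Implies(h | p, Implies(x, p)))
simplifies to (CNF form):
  (p | ~p) & (~n | ~p) & (p | ~h | ~p) & (p | ~h | ~x) & (p | ~p | ~x) & (~h | ~n | ~p) & (~h | ~n | ~x) & (~n | ~p | ~x)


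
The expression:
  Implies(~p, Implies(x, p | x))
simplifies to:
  True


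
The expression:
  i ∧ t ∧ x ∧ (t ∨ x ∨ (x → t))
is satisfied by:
  {t: True, i: True, x: True}


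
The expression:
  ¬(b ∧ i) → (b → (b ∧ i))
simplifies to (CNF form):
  i ∨ ¬b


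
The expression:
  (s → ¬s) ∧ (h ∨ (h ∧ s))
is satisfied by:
  {h: True, s: False}


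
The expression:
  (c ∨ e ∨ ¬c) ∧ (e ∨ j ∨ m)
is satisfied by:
  {m: True, e: True, j: True}
  {m: True, e: True, j: False}
  {m: True, j: True, e: False}
  {m: True, j: False, e: False}
  {e: True, j: True, m: False}
  {e: True, j: False, m: False}
  {j: True, e: False, m: False}


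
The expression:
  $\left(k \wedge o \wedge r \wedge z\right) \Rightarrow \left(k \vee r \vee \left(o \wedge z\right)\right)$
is always true.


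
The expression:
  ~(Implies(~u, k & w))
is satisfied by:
  {u: False, w: False, k: False}
  {k: True, u: False, w: False}
  {w: True, u: False, k: False}


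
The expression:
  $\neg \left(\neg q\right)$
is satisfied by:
  {q: True}


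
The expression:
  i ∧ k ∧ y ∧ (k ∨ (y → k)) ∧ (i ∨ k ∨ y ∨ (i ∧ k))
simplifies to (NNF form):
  i ∧ k ∧ y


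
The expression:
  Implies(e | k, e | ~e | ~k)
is always true.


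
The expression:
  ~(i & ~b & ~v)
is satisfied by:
  {b: True, v: True, i: False}
  {b: True, i: False, v: False}
  {v: True, i: False, b: False}
  {v: False, i: False, b: False}
  {b: True, v: True, i: True}
  {b: True, i: True, v: False}
  {v: True, i: True, b: False}


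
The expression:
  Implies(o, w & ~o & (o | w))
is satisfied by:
  {o: False}


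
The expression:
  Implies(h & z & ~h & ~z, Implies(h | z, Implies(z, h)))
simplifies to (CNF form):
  True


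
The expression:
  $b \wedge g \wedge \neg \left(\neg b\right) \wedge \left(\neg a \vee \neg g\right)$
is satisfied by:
  {b: True, g: True, a: False}


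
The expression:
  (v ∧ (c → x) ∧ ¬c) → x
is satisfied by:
  {x: True, c: True, v: False}
  {x: True, v: False, c: False}
  {c: True, v: False, x: False}
  {c: False, v: False, x: False}
  {x: True, c: True, v: True}
  {x: True, v: True, c: False}
  {c: True, v: True, x: False}


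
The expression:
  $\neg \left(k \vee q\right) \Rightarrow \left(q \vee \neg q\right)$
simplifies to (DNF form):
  $\text{True}$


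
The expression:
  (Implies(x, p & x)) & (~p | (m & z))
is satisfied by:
  {m: True, z: True, x: False, p: False}
  {m: True, z: False, x: False, p: False}
  {z: True, m: False, x: False, p: False}
  {m: False, z: False, x: False, p: False}
  {m: True, p: True, z: True, x: False}
  {m: True, p: True, x: True, z: True}


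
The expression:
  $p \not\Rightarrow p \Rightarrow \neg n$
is always true.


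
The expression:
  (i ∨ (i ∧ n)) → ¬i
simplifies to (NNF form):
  ¬i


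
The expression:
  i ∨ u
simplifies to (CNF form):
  i ∨ u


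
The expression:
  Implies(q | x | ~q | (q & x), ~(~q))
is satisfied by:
  {q: True}


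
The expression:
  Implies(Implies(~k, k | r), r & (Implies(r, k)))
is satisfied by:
  {k: False, r: False}
  {r: True, k: True}


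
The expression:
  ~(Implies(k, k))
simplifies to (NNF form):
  False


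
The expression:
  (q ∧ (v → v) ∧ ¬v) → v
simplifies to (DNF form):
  v ∨ ¬q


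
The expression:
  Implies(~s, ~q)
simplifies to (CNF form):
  s | ~q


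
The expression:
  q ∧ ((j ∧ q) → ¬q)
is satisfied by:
  {q: True, j: False}


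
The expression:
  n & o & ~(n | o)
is never true.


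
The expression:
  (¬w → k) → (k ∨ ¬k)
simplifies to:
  True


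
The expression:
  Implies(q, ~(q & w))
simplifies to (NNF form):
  ~q | ~w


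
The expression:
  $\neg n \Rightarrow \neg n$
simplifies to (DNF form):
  $\text{True}$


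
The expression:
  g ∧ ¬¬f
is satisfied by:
  {g: True, f: True}


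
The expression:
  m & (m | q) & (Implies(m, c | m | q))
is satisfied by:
  {m: True}


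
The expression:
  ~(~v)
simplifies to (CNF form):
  v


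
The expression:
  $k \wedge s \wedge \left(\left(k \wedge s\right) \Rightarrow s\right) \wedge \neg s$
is never true.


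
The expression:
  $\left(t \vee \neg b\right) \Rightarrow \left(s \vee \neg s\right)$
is always true.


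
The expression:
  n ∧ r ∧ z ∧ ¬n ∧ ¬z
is never true.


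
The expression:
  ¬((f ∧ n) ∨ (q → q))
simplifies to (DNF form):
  False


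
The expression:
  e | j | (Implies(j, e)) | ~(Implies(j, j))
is always true.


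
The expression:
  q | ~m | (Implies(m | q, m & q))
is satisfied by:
  {q: True, m: False}
  {m: False, q: False}
  {m: True, q: True}


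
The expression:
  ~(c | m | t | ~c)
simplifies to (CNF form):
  False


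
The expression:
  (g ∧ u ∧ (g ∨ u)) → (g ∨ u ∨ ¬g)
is always true.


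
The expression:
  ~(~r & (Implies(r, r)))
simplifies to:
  r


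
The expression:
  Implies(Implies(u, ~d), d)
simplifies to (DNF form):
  d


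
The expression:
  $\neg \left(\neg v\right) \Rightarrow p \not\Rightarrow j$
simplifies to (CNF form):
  $\left(p \vee \neg v\right) \wedge \left(\neg j \vee \neg v\right)$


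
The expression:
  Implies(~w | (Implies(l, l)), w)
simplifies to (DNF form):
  w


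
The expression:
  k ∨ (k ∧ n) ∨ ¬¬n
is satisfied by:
  {n: True, k: True}
  {n: True, k: False}
  {k: True, n: False}


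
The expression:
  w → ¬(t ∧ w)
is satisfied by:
  {w: False, t: False}
  {t: True, w: False}
  {w: True, t: False}


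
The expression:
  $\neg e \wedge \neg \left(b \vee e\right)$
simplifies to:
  $\neg b \wedge \neg e$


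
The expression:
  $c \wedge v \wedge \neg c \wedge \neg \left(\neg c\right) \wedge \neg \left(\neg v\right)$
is never true.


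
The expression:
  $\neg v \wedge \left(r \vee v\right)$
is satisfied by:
  {r: True, v: False}


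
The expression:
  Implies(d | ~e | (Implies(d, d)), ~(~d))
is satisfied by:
  {d: True}


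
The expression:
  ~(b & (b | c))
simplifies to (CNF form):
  ~b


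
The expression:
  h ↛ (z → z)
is never true.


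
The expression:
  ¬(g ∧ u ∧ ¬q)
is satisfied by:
  {q: True, g: False, u: False}
  {g: False, u: False, q: False}
  {q: True, u: True, g: False}
  {u: True, g: False, q: False}
  {q: True, g: True, u: False}
  {g: True, q: False, u: False}
  {q: True, u: True, g: True}


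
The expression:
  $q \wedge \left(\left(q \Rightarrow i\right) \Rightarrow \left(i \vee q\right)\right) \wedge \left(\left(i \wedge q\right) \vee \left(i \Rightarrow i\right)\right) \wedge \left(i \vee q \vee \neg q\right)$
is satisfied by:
  {q: True}


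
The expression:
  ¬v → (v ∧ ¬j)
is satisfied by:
  {v: True}


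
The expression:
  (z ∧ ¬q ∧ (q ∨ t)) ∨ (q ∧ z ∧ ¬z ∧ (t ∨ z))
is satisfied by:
  {t: True, z: True, q: False}


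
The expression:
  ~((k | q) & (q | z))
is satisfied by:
  {q: False, k: False, z: False}
  {z: True, q: False, k: False}
  {k: True, q: False, z: False}


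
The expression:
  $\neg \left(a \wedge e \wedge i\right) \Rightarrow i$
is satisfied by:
  {i: True}


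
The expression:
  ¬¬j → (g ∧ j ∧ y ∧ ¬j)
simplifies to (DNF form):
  ¬j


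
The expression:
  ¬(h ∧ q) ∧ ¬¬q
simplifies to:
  q ∧ ¬h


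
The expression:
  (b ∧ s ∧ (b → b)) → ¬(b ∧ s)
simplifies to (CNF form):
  ¬b ∨ ¬s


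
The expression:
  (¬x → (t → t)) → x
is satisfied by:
  {x: True}


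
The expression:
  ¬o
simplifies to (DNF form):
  ¬o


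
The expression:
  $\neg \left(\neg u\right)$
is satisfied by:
  {u: True}


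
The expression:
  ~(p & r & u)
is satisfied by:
  {u: False, p: False, r: False}
  {r: True, u: False, p: False}
  {p: True, u: False, r: False}
  {r: True, p: True, u: False}
  {u: True, r: False, p: False}
  {r: True, u: True, p: False}
  {p: True, u: True, r: False}


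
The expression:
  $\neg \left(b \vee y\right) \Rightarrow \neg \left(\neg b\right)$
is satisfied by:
  {y: True, b: True}
  {y: True, b: False}
  {b: True, y: False}


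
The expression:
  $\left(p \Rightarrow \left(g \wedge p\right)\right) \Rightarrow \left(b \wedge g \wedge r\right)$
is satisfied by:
  {p: True, b: True, r: True, g: False}
  {p: True, b: True, r: False, g: False}
  {p: True, r: True, b: False, g: False}
  {p: True, r: False, b: False, g: False}
  {g: True, p: True, b: True, r: True}
  {g: True, b: True, r: True, p: False}


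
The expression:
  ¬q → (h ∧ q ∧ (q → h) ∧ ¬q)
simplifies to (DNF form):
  q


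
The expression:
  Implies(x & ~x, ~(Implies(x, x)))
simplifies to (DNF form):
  True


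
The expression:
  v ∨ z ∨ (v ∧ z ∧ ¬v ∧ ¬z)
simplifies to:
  v ∨ z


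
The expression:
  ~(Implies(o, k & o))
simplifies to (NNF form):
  o & ~k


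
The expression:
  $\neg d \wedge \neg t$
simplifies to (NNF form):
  $\neg d \wedge \neg t$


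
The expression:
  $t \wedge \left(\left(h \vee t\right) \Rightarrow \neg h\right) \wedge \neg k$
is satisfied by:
  {t: True, h: False, k: False}


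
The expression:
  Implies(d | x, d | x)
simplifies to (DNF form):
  True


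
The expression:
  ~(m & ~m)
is always true.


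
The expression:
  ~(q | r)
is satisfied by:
  {q: False, r: False}


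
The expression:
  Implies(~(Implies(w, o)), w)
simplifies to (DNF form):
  True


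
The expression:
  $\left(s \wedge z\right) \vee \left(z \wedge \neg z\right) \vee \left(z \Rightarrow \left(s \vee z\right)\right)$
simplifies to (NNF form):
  $\text{True}$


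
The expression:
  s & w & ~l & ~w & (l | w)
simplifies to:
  False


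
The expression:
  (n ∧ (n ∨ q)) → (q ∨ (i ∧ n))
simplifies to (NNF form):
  i ∨ q ∨ ¬n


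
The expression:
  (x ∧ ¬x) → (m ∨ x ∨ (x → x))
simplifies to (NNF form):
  True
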